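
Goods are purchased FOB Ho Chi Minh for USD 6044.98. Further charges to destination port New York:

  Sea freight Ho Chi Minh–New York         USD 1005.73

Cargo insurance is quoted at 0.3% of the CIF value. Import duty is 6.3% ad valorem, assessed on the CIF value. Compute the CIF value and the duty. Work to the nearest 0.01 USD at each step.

Let C be the CIF value. C = FOB price + freight + 0.3% × C
C − 0.3% × C = 6044.98 + 1005.73
0.997 × C = 7050.71
C = 7050.71 / 0.997 = 7071.93
Insurance premium = 0.3% × 7071.93 = 21.22
Import duty = 7071.93 × 6.3% = 445.53

CIF value: USD 7071.93; import duty: USD 445.53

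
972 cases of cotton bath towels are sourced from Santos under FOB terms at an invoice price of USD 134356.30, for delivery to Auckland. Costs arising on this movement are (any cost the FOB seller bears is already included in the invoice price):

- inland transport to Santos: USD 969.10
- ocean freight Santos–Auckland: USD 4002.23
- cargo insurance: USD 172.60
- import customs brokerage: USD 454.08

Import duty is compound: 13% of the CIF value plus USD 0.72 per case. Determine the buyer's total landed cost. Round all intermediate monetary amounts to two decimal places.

FOB: the seller bears costs until goods are on board at the origin port; the buyer bears freight, insurance and all costs thereafter.
Already in the invoice (seller's account under FOB): inland to port — exclude.
CIF value = FOB price + freight + insurance = 134356.30 + 4002.23 + 172.60 = 138531.13
Ad valorem component: 138531.13 × 13% = 18009.05
Specific component: 972 × 0.72 = 699.84
Import duty = 18009.05 + 699.84 = 18708.89
Buyer bears: freight 4002.23 + insurance 172.60 + brokerage 454.08 + duty 18708.89 = 23337.80
Landed cost = invoice 134356.30 + 23337.80 = 157694.10

Total landed cost: USD 157694.10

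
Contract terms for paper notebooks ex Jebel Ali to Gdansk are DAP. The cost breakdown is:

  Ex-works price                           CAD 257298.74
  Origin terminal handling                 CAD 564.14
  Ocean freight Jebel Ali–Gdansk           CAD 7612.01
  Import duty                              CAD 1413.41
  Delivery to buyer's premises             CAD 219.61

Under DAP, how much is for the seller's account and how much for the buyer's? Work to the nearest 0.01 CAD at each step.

DAP: the seller bears all costs to the named destination except import duty and clearance.
Seller's account: goods 257298.74 + origin terminal 564.14 + freight 7612.01 + delivery 219.61 = 265694.50
Buyer's account: duty 1413.41 = 1413.41

Seller: CAD 265694.50; buyer: CAD 1413.41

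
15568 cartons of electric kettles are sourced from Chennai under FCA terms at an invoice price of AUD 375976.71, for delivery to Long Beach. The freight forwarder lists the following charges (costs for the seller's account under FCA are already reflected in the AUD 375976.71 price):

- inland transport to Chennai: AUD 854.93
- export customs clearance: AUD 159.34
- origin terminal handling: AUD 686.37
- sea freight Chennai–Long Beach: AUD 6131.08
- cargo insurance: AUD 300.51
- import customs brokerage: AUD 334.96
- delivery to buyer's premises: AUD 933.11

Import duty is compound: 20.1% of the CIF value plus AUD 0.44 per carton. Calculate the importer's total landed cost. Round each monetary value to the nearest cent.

Total landed cost: AUD 468214.69

FCA: the seller delivers export-cleared goods to the carrier; the buyer bears costs from that point.
Already in the invoice (seller's account under FCA): inland to port, export clearance — exclude.
CIF value = FCA price + origin terminal + freight + insurance = 375976.71 + 686.37 + 6131.08 + 300.51 = 383094.67
Ad valorem component: 383094.67 × 20.1% = 77002.03
Specific component: 15568 × 0.44 = 6849.92
Import duty = 77002.03 + 6849.92 = 83851.95
Buyer bears: origin terminal 686.37 + freight 6131.08 + insurance 300.51 + brokerage 334.96 + delivery 933.11 + duty 83851.95 = 92237.98
Landed cost = invoice 375976.71 + 92237.98 = 468214.69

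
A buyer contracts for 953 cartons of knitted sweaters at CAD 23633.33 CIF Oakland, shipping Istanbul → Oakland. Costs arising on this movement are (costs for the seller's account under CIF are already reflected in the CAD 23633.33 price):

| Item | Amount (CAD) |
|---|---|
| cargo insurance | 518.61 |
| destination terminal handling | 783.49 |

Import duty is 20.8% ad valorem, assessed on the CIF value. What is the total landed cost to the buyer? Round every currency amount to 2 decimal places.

Total landed cost: CAD 29332.55

CIF: the seller pays costs through ocean freight and marine insurance to the destination port.
Already in the invoice (seller's account under CIF): insurance — exclude.
The CIF price already equals the CIF value: 23633.33
Import duty = 23633.33 × 20.8% = 4915.73
Buyer bears: destination terminal 783.49 + duty 4915.73 = 5699.22
Landed cost = invoice 23633.33 + 5699.22 = 29332.55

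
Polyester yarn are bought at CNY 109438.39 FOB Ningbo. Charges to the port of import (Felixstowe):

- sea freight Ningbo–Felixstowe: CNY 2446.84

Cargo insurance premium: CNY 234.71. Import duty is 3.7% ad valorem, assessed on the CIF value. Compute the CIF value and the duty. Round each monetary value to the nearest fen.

CIF value: CNY 112119.94; import duty: CNY 4148.44

CIF = FOB price + freight + insurance
CIF = 109438.39 + 2446.84 + 234.71 = 112119.94
Import duty = 112119.94 × 3.7% = 4148.44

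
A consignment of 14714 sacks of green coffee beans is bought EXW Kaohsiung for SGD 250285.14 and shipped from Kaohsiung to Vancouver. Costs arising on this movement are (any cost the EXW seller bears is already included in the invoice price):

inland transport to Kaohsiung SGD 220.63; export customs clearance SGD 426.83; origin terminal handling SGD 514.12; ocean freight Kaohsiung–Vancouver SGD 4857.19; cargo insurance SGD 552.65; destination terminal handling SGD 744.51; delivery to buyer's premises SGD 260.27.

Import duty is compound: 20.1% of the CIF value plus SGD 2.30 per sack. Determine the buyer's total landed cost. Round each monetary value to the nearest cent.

Total landed cost: SGD 343331.71

EXW: the seller makes goods available at their premises; the buyer bears all onward costs.
CIF value = EXW price + inland to port + export clearance + origin terminal + freight + insurance = 250285.14 + 220.63 + 426.83 + 514.12 + 4857.19 + 552.65 = 256856.56
Ad valorem component: 256856.56 × 20.1% = 51628.17
Specific component: 14714 × 2.30 = 33842.20
Import duty = 51628.17 + 33842.20 = 85470.37
Buyer bears: inland to port 220.63 + export clearance 426.83 + origin terminal 514.12 + freight 4857.19 + insurance 552.65 + destination terminal 744.51 + delivery 260.27 + duty 85470.37 = 93046.57
Landed cost = invoice 250285.14 + 93046.57 = 343331.71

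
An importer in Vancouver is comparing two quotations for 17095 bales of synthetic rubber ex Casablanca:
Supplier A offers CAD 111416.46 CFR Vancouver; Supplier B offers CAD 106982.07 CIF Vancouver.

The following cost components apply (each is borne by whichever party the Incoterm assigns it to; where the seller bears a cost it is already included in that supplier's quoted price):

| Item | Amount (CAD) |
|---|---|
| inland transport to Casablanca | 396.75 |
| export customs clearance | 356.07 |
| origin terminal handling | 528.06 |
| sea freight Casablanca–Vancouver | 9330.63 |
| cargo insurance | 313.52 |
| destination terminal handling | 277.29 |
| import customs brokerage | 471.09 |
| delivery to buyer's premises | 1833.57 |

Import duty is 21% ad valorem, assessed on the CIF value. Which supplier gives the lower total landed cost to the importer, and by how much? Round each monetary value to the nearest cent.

Supplier B is cheaper by CAD 5744.98

Supplier A (CFR):
CIF value = CFR price + insurance = 111416.46 + 313.52 = 111729.98
Import duty = 111729.98 × 21% = 23463.30
Buyer bears (A): 313.52 + 277.29 + 471.09 + 1833.57 = 2895.47
Landed cost (A) = invoice 111416.46 + 2895.47 + duty 23463.30 = 137775.23
Supplier B (CIF):
The CIF price already equals the CIF value: 106982.07
Import duty = 106982.07 × 21% = 22466.23
Buyer bears (B): 277.29 + 471.09 + 1833.57 = 2581.95
Landed cost (B) = invoice 106982.07 + 2581.95 + duty 22466.23 = 132030.25
Difference = |137775.23 − 132030.25| = 5744.98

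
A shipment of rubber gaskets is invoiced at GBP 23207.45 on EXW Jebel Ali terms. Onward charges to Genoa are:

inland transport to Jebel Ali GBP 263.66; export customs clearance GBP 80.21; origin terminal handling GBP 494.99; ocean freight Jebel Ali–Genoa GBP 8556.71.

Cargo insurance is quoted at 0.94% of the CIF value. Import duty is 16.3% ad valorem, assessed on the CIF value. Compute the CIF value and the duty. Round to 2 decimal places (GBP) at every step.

CIF value: GBP 32912.40; import duty: GBP 5364.72

Let C be the CIF value. C = EXW price + pre-shipment costs + freight + 0.94% × C
C − 0.94% × C = 23207.45 + 263.66 + 80.21 + 494.99 + 8556.71
0.9906 × C = 32603.02
C = 32603.02 / 0.9906 = 32912.40
Insurance premium = 0.94% × 32912.40 = 309.38
Import duty = 32912.40 × 16.3% = 5364.72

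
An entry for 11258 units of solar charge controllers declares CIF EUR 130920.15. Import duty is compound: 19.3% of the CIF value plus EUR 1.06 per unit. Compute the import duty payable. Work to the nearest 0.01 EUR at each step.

Import duty: EUR 37201.07

Ad valorem component: 130920.15 × 19.3% = 25267.59
Specific component: 11258 × 1.06 = 11933.48
Import duty = 25267.59 + 11933.48 = 37201.07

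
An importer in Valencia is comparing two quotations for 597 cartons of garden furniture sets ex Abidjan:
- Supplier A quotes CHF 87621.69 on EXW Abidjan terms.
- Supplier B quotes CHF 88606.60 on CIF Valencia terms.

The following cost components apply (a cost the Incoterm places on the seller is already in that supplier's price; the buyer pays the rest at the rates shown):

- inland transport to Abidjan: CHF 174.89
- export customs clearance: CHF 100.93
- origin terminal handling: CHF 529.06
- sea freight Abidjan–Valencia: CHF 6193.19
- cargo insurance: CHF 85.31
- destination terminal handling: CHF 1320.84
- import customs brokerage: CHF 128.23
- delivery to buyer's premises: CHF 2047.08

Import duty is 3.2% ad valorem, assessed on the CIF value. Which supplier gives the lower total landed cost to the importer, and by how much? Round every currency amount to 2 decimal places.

Supplier B is cheaper by CHF 6293.62

Supplier A (EXW):
CIF value = EXW price + inland to port + export clearance + origin terminal + freight + insurance = 87621.69 + 174.89 + 100.93 + 529.06 + 6193.19 + 85.31 = 94705.07
Import duty = 94705.07 × 3.2% = 3030.56
Buyer bears (A): 174.89 + 100.93 + 529.06 + 6193.19 + 85.31 + 1320.84 + 128.23 + 2047.08 = 10579.53
Landed cost (A) = invoice 87621.69 + 10579.53 + duty 3030.56 = 101231.78
Supplier B (CIF):
The CIF price already equals the CIF value: 88606.60
Import duty = 88606.60 × 3.2% = 2835.41
Buyer bears (B): 1320.84 + 128.23 + 2047.08 = 3496.15
Landed cost (B) = invoice 88606.60 + 3496.15 + duty 2835.41 = 94938.16
Difference = |101231.78 − 94938.16| = 6293.62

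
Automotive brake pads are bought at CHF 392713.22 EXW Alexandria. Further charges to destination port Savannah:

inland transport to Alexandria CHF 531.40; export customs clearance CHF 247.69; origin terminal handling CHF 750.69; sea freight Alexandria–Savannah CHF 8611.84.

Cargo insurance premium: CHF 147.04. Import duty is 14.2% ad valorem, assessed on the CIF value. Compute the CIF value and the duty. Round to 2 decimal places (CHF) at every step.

CIF = EXW price + pre-shipment costs + freight + insurance
CIF = 392713.22 + 531.40 + 247.69 + 750.69 + 8611.84 + 147.04 = 403001.88
Import duty = 403001.88 × 14.2% = 57226.27

CIF value: CHF 403001.88; import duty: CHF 57226.27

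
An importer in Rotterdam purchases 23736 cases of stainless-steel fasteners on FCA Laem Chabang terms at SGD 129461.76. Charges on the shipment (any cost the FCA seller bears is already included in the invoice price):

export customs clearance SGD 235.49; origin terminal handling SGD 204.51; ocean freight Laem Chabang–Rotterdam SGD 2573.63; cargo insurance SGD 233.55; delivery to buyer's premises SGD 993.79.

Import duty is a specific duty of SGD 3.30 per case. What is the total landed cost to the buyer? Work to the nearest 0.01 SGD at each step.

Total landed cost: SGD 211796.04

FCA: the seller delivers export-cleared goods to the carrier; the buyer bears costs from that point.
Already in the invoice (seller's account under FCA): export clearance — exclude.
CIF value = FCA price + origin terminal + freight + insurance = 129461.76 + 204.51 + 2573.63 + 233.55 = 132473.45
Import duty = 23736 × 3.30 = 78328.80
Buyer bears: origin terminal 204.51 + freight 2573.63 + insurance 233.55 + delivery 993.79 + duty 78328.80 = 82334.28
Landed cost = invoice 129461.76 + 82334.28 = 211796.04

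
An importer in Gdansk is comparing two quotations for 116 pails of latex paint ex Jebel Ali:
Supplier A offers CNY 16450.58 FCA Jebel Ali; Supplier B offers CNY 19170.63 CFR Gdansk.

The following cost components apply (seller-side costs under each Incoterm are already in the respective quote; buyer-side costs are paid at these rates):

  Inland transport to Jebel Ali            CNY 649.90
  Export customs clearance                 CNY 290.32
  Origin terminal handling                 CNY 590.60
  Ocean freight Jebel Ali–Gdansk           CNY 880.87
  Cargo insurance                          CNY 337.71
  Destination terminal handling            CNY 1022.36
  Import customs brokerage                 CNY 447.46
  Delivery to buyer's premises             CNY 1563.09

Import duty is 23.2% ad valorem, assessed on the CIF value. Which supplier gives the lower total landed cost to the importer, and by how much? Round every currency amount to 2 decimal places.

Supplier A (FCA):
CIF value = FCA price + origin terminal + freight + insurance = 16450.58 + 590.60 + 880.87 + 337.71 = 18259.76
Import duty = 18259.76 × 23.2% = 4236.26
Buyer bears (A): 590.60 + 880.87 + 337.71 + 1022.36 + 447.46 + 1563.09 = 4842.09
Landed cost (A) = invoice 16450.58 + 4842.09 + duty 4236.26 = 25528.93
Supplier B (CFR):
CIF value = CFR price + insurance = 19170.63 + 337.71 = 19508.34
Import duty = 19508.34 × 23.2% = 4525.93
Buyer bears (B): 337.71 + 1022.36 + 447.46 + 1563.09 = 3370.62
Landed cost (B) = invoice 19170.63 + 3370.62 + duty 4525.93 = 27067.18
Difference = |25528.93 − 27067.18| = 1538.25

Supplier A is cheaper by CNY 1538.25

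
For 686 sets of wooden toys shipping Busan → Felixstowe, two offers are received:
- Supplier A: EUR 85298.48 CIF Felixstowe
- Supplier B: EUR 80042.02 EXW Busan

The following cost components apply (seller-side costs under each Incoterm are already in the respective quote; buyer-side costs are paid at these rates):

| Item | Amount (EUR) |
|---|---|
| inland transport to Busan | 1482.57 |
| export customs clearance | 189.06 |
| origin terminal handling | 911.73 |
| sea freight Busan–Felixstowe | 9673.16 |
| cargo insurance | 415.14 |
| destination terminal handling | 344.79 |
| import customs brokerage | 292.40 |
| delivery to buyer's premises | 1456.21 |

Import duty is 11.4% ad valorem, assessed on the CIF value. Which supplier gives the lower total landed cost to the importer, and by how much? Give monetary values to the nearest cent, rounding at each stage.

Supplier A (CIF):
The CIF price already equals the CIF value: 85298.48
Import duty = 85298.48 × 11.4% = 9724.03
Buyer bears (A): 344.79 + 292.40 + 1456.21 = 2093.40
Landed cost (A) = invoice 85298.48 + 2093.40 + duty 9724.03 = 97115.91
Supplier B (EXW):
CIF value = EXW price + inland to port + export clearance + origin terminal + freight + insurance = 80042.02 + 1482.57 + 189.06 + 911.73 + 9673.16 + 415.14 = 92713.68
Import duty = 92713.68 × 11.4% = 10569.36
Buyer bears (B): 1482.57 + 189.06 + 911.73 + 9673.16 + 415.14 + 344.79 + 292.40 + 1456.21 = 14765.06
Landed cost (B) = invoice 80042.02 + 14765.06 + duty 10569.36 = 105376.44
Difference = |97115.91 − 105376.44| = 8260.53

Supplier A is cheaper by EUR 8260.53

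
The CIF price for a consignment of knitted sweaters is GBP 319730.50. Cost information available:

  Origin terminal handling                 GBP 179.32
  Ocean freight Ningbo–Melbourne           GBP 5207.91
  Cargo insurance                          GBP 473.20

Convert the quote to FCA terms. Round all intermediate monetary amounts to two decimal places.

From CIF to FCA, the seller no longer bears: origin terminal, freight, insurance.
FCA price = 319730.50 − 179.32 − 5207.91 − 473.20 = 313870.07

FCA price: GBP 313870.07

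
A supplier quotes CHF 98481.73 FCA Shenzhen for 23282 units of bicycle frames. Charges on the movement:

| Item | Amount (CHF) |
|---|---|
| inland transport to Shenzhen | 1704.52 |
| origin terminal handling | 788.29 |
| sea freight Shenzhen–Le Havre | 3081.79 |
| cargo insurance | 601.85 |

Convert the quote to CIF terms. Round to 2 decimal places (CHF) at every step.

CIF price: CHF 102953.66

Not relevant to the conversion: inland to port — on the seller under both FCA and CIF; already in the FCA price and stays in the CIF price.
From FCA to CIF, the seller additionally bears: origin terminal, freight, insurance.
CIF price = 98481.73 + 788.29 + 3081.79 + 601.85 = 102953.66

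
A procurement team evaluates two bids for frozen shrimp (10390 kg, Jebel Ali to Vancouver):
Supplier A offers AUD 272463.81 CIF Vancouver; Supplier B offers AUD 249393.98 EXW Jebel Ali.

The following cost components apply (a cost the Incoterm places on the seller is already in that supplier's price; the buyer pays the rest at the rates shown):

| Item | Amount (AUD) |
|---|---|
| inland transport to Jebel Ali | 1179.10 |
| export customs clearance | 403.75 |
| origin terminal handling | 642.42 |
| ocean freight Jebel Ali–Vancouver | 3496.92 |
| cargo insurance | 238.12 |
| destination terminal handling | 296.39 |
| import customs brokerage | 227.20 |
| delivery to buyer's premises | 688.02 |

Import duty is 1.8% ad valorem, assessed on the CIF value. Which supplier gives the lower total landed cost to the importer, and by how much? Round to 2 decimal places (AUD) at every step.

Supplier A (CIF):
The CIF price already equals the CIF value: 272463.81
Import duty = 272463.81 × 1.8% = 4904.35
Buyer bears (A): 296.39 + 227.20 + 688.02 = 1211.61
Landed cost (A) = invoice 272463.81 + 1211.61 + duty 4904.35 = 278579.77
Supplier B (EXW):
CIF value = EXW price + inland to port + export clearance + origin terminal + freight + insurance = 249393.98 + 1179.10 + 403.75 + 642.42 + 3496.92 + 238.12 = 255354.29
Import duty = 255354.29 × 1.8% = 4596.38
Buyer bears (B): 1179.10 + 403.75 + 642.42 + 3496.92 + 238.12 + 296.39 + 227.20 + 688.02 = 7171.92
Landed cost (B) = invoice 249393.98 + 7171.92 + duty 4596.38 = 261162.28
Difference = |278579.77 − 261162.28| = 17417.49

Supplier B is cheaper by AUD 17417.49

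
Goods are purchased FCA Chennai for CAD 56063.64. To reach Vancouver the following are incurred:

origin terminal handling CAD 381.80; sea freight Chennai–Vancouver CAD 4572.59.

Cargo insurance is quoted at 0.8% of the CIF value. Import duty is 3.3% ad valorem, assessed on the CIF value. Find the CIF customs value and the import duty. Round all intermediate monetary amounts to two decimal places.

Let C be the CIF value. C = FCA price + pre-shipment costs + freight + 0.8% × C
C − 0.8% × C = 56063.64 + 381.80 + 4572.59
0.992 × C = 61018.03
C = 61018.03 / 0.992 = 61510.11
Insurance premium = 0.8% × 61510.11 = 492.08
Import duty = 61510.11 × 3.3% = 2029.83

CIF value: CAD 61510.11; import duty: CAD 2029.83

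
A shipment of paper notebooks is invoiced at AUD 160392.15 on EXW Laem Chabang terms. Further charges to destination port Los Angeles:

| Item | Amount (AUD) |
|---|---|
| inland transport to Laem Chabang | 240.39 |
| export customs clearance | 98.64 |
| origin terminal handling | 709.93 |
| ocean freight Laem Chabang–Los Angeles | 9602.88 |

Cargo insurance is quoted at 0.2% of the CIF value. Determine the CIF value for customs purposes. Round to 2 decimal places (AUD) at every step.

CIF value: AUD 171386.76

Let C be the CIF value. C = EXW price + pre-shipment costs + freight + 0.2% × C
C − 0.2% × C = 160392.15 + 240.39 + 98.64 + 709.93 + 9602.88
0.998 × C = 171043.99
C = 171043.99 / 0.998 = 171386.76
Insurance premium = 0.2% × 171386.76 = 342.77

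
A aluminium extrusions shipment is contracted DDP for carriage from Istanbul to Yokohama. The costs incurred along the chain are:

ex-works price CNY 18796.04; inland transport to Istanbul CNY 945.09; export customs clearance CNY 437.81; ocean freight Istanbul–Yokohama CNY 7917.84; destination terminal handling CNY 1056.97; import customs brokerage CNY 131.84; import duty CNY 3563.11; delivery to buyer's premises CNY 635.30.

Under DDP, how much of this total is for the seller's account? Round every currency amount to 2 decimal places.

Seller's account: CNY 33484.00

DDP: the seller bears all costs including import duty.
Seller's account: goods 18796.04 + inland to port 945.09 + export clearance 437.81 + freight 7917.84 + destination terminal 1056.97 + brokerage 131.84 + duty 3563.11 + delivery 635.30 = 33484.00
Buyer's account: 0.00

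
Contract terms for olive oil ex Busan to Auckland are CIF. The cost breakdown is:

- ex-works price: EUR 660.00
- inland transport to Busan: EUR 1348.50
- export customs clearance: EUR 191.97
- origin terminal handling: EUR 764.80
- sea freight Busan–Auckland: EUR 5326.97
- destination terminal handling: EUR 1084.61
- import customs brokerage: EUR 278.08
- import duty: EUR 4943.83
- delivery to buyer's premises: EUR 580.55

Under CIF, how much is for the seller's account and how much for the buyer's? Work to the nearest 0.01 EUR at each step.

Seller: EUR 8292.24; buyer: EUR 6887.07

CIF: the seller pays costs through ocean freight and marine insurance to the destination port.
Seller's account: goods 660.00 + inland to port 1348.50 + export clearance 191.97 + origin terminal 764.80 + freight 5326.97 = 8292.24
Buyer's account: destination terminal 1084.61 + brokerage 278.08 + duty 4943.83 + delivery 580.55 = 6887.07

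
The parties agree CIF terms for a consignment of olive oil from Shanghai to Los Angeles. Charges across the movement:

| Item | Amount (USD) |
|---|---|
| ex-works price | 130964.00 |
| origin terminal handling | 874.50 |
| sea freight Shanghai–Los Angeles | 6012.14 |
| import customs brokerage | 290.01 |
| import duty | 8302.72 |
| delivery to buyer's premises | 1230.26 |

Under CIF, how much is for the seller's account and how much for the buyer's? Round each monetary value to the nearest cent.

CIF: the seller pays costs through ocean freight and marine insurance to the destination port.
Seller's account: goods 130964.00 + origin terminal 874.50 + freight 6012.14 = 137850.64
Buyer's account: brokerage 290.01 + duty 8302.72 + delivery 1230.26 = 9822.99

Seller: USD 137850.64; buyer: USD 9822.99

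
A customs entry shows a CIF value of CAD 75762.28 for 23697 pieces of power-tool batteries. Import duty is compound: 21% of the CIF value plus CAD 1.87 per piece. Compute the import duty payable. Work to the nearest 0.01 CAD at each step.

Ad valorem component: 75762.28 × 21% = 15910.08
Specific component: 23697 × 1.87 = 44313.39
Import duty = 15910.08 + 44313.39 = 60223.47

Import duty: CAD 60223.47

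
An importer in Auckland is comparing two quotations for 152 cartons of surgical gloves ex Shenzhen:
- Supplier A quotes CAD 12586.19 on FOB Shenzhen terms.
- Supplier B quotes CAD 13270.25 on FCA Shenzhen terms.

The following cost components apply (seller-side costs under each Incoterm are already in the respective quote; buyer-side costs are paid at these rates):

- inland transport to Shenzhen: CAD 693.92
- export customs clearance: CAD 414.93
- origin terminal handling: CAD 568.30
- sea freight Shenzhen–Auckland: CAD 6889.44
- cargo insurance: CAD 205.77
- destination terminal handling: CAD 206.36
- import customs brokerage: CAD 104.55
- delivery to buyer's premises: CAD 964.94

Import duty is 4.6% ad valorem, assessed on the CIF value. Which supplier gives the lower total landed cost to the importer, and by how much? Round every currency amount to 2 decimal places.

Supplier A (FOB):
CIF value = FOB price + freight + insurance = 12586.19 + 6889.44 + 205.77 = 19681.40
Import duty = 19681.40 × 4.6% = 905.34
Buyer bears (A): 6889.44 + 205.77 + 206.36 + 104.55 + 964.94 = 8371.06
Landed cost (A) = invoice 12586.19 + 8371.06 + duty 905.34 = 21862.59
Supplier B (FCA):
CIF value = FCA price + origin terminal + freight + insurance = 13270.25 + 568.30 + 6889.44 + 205.77 = 20933.76
Import duty = 20933.76 × 4.6% = 962.95
Buyer bears (B): 568.30 + 6889.44 + 205.77 + 206.36 + 104.55 + 964.94 = 8939.36
Landed cost (B) = invoice 13270.25 + 8939.36 + duty 962.95 = 23172.56
Difference = |21862.59 − 23172.56| = 1309.97

Supplier A is cheaper by CAD 1309.97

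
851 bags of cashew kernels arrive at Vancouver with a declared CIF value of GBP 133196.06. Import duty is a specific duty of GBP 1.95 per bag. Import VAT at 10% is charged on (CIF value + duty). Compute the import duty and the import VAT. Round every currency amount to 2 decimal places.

Import duty: GBP 1659.45; import VAT: GBP 13485.55

Import duty = 851 × 1.95 = 1659.45
VAT base = CIF + duty = 133196.06 + 1659.45 = 134855.51
Import VAT = 134855.51 × 10% = 13485.55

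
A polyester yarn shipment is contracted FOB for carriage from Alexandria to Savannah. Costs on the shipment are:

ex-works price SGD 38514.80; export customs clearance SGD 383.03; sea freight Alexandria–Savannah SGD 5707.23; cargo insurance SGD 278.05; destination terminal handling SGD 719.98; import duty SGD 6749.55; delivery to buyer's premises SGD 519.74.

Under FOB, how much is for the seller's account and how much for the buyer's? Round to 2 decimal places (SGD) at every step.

Seller: SGD 38897.83; buyer: SGD 13974.55

FOB: the seller bears costs until goods are on board at the origin port; the buyer bears freight, insurance and all costs thereafter.
Seller's account: goods 38514.80 + export clearance 383.03 = 38897.83
Buyer's account: freight 5707.23 + insurance 278.05 + destination terminal 719.98 + duty 6749.55 + delivery 519.74 = 13974.55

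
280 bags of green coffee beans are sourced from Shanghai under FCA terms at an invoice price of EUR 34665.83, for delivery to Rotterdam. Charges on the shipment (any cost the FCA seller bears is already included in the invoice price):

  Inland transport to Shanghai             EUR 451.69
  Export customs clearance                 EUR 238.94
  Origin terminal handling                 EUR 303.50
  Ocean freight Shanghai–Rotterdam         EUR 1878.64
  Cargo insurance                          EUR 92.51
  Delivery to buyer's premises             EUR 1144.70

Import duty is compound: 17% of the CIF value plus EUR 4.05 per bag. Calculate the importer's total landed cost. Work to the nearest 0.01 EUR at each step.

FCA: the seller delivers export-cleared goods to the carrier; the buyer bears costs from that point.
Already in the invoice (seller's account under FCA): inland to port, export clearance — exclude.
CIF value = FCA price + origin terminal + freight + insurance = 34665.83 + 303.50 + 1878.64 + 92.51 = 36940.48
Ad valorem component: 36940.48 × 17% = 6279.88
Specific component: 280 × 4.05 = 1134.00
Import duty = 6279.88 + 1134.00 = 7413.88
Buyer bears: origin terminal 303.50 + freight 1878.64 + insurance 92.51 + delivery 1144.70 + duty 7413.88 = 10833.23
Landed cost = invoice 34665.83 + 10833.23 = 45499.06

Total landed cost: EUR 45499.06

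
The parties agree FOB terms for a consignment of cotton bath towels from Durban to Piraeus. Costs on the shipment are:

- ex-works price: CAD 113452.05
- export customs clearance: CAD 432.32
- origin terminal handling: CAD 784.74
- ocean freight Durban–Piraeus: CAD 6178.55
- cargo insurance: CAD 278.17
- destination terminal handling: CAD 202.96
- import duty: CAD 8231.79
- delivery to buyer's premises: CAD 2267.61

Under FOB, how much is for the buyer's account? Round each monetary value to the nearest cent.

FOB: the seller bears costs until goods are on board at the origin port; the buyer bears freight, insurance and all costs thereafter.
Seller's account: goods 113452.05 + export clearance 432.32 + origin terminal 784.74 = 114669.11
Buyer's account: freight 6178.55 + insurance 278.17 + destination terminal 202.96 + duty 8231.79 + delivery 2267.61 = 17159.08

Buyer's account: CAD 17159.08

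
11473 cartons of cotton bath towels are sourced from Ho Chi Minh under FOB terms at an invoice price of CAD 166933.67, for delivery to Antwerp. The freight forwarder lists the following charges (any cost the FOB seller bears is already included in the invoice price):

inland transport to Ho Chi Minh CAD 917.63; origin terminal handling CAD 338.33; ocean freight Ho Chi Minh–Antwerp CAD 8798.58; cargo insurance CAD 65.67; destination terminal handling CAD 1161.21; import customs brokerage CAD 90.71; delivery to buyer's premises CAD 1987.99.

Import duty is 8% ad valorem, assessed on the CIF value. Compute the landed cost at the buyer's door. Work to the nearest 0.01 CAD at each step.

FOB: the seller bears costs until goods are on board at the origin port; the buyer bears freight, insurance and all costs thereafter.
Already in the invoice (seller's account under FOB): inland to port, origin terminal — exclude.
CIF value = FOB price + freight + insurance = 166933.67 + 8798.58 + 65.67 = 175797.92
Import duty = 175797.92 × 8% = 14063.83
Buyer bears: freight 8798.58 + insurance 65.67 + destination terminal 1161.21 + brokerage 90.71 + delivery 1987.99 + duty 14063.83 = 26167.99
Landed cost = invoice 166933.67 + 26167.99 = 193101.66

Total landed cost: CAD 193101.66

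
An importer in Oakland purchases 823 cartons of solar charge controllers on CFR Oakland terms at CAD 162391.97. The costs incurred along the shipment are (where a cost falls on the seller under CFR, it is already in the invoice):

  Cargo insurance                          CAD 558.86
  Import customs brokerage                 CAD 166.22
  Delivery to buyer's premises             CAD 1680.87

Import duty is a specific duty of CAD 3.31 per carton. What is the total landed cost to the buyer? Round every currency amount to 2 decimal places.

Total landed cost: CAD 167522.05

CFR: the seller pays costs through ocean freight to the destination port, but not insurance.
CIF value = CFR price + insurance = 162391.97 + 558.86 = 162950.83
Import duty = 823 × 3.31 = 2724.13
Buyer bears: insurance 558.86 + brokerage 166.22 + delivery 1680.87 + duty 2724.13 = 5130.08
Landed cost = invoice 162391.97 + 5130.08 = 167522.05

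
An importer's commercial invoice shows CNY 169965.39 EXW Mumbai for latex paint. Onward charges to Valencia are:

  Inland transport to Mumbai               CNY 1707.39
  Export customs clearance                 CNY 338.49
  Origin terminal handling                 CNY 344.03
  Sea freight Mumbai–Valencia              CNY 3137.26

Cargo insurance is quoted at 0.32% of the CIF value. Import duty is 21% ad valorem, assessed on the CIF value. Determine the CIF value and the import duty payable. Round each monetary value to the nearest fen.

CIF value: CNY 176055.94; import duty: CNY 36971.75

Let C be the CIF value. C = EXW price + pre-shipment costs + freight + 0.32% × C
C − 0.32% × C = 169965.39 + 1707.39 + 338.49 + 344.03 + 3137.26
0.9968 × C = 175492.56
C = 175492.56 / 0.9968 = 176055.94
Insurance premium = 0.32% × 176055.94 = 563.38
Import duty = 176055.94 × 21% = 36971.75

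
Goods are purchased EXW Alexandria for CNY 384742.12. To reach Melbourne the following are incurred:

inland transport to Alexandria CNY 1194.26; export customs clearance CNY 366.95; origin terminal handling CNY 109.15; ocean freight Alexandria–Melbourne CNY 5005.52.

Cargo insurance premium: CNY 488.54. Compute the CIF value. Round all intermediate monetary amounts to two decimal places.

CIF = EXW price + pre-shipment costs + freight + insurance
CIF = 384742.12 + 1194.26 + 366.95 + 109.15 + 5005.52 + 488.54 = 391906.54

CIF value: CNY 391906.54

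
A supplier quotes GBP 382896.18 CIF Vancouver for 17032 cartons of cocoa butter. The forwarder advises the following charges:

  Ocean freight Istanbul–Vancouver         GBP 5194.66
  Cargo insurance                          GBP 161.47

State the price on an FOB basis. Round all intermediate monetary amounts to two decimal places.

FOB price: GBP 377540.05

From CIF to FOB, the seller no longer bears: freight, insurance.
FOB price = 382896.18 − 5194.66 − 161.47 = 377540.05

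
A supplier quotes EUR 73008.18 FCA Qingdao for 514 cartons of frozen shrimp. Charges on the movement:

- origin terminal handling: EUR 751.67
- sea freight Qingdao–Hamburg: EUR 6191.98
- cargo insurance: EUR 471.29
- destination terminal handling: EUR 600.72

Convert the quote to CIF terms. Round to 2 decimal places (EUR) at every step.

CIF price: EUR 80423.12

Not relevant to the conversion: destination terminal — on the buyer under both terms; not part of either seller's price.
From FCA to CIF, the seller additionally bears: origin terminal, freight, insurance.
CIF price = 73008.18 + 751.67 + 6191.98 + 471.29 = 80423.12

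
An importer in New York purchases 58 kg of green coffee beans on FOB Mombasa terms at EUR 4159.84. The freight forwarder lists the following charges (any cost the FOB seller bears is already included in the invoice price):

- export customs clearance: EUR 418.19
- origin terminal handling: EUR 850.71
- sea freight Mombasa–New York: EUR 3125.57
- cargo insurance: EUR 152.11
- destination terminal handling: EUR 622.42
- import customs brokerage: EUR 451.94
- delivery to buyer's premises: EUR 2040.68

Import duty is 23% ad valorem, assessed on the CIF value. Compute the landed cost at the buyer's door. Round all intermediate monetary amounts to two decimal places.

FOB: the seller bears costs until goods are on board at the origin port; the buyer bears freight, insurance and all costs thereafter.
Already in the invoice (seller's account under FOB): export clearance, origin terminal — exclude.
CIF value = FOB price + freight + insurance = 4159.84 + 3125.57 + 152.11 = 7437.52
Import duty = 7437.52 × 23% = 1710.63
Buyer bears: freight 3125.57 + insurance 152.11 + destination terminal 622.42 + brokerage 451.94 + delivery 2040.68 + duty 1710.63 = 8103.35
Landed cost = invoice 4159.84 + 8103.35 = 12263.19

Total landed cost: EUR 12263.19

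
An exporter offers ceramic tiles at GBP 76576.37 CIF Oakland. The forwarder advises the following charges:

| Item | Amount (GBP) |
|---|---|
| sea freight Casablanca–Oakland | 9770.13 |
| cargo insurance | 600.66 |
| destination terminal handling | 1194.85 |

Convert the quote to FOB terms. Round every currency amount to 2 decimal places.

FOB price: GBP 66205.58

Not relevant to the conversion: destination terminal — on the buyer under both terms; not part of either seller's price.
From CIF to FOB, the seller no longer bears: freight, insurance.
FOB price = 76576.37 − 9770.13 − 600.66 = 66205.58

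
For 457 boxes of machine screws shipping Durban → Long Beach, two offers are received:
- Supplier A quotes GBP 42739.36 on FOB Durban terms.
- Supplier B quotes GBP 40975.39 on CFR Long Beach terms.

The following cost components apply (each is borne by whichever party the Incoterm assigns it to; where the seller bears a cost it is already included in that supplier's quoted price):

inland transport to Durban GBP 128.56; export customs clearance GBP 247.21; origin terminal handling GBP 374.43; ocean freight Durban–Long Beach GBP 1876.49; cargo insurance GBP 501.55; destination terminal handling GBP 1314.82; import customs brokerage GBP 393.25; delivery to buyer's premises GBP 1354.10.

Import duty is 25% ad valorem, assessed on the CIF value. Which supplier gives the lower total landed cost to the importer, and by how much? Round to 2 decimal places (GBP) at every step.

Supplier A (FOB):
CIF value = FOB price + freight + insurance = 42739.36 + 1876.49 + 501.55 = 45117.40
Import duty = 45117.40 × 25% = 11279.35
Buyer bears (A): 1876.49 + 501.55 + 1314.82 + 393.25 + 1354.10 = 5440.21
Landed cost (A) = invoice 42739.36 + 5440.21 + duty 11279.35 = 59458.92
Supplier B (CFR):
CIF value = CFR price + insurance = 40975.39 + 501.55 = 41476.94
Import duty = 41476.94 × 25% = 10369.24
Buyer bears (B): 501.55 + 1314.82 + 393.25 + 1354.10 = 3563.72
Landed cost (B) = invoice 40975.39 + 3563.72 + duty 10369.24 = 54908.35
Difference = |59458.92 − 54908.35| = 4550.57

Supplier B is cheaper by GBP 4550.57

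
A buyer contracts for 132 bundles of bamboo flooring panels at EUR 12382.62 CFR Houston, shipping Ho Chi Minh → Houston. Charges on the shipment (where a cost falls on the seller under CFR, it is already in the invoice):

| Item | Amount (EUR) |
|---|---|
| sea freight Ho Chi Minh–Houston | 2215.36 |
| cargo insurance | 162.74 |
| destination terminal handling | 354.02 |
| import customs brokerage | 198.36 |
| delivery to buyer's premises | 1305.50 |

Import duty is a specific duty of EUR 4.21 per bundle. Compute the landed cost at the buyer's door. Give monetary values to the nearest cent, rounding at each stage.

CFR: the seller pays costs through ocean freight to the destination port, but not insurance.
Already in the invoice (seller's account under CFR): freight — exclude.
CIF value = CFR price + insurance = 12382.62 + 162.74 = 12545.36
Import duty = 132 × 4.21 = 555.72
Buyer bears: insurance 162.74 + destination terminal 354.02 + brokerage 198.36 + delivery 1305.50 + duty 555.72 = 2576.34
Landed cost = invoice 12382.62 + 2576.34 = 14958.96

Total landed cost: EUR 14958.96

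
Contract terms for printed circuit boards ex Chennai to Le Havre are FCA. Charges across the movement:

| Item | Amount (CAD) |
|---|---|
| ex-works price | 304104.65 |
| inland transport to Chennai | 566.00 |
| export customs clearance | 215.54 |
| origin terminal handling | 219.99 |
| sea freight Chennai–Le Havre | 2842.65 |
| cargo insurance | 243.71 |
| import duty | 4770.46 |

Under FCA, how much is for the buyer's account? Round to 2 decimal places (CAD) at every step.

Buyer's account: CAD 8076.81

FCA: the seller delivers export-cleared goods to the carrier; the buyer bears costs from that point.
Seller's account: goods 304104.65 + inland to port 566.00 + export clearance 215.54 = 304886.19
Buyer's account: origin terminal 219.99 + freight 2842.65 + insurance 243.71 + duty 4770.46 = 8076.81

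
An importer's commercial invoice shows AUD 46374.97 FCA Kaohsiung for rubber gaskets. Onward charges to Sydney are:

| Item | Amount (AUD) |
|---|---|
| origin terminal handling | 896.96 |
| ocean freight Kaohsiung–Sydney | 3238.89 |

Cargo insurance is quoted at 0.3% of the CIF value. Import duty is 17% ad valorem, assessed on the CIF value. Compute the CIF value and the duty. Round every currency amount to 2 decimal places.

CIF value: AUD 50662.81; import duty: AUD 8612.68

Let C be the CIF value. C = FCA price + pre-shipment costs + freight + 0.3% × C
C − 0.3% × C = 46374.97 + 896.96 + 3238.89
0.997 × C = 50510.82
C = 50510.82 / 0.997 = 50662.81
Insurance premium = 0.3% × 50662.81 = 151.99
Import duty = 50662.81 × 17% = 8612.68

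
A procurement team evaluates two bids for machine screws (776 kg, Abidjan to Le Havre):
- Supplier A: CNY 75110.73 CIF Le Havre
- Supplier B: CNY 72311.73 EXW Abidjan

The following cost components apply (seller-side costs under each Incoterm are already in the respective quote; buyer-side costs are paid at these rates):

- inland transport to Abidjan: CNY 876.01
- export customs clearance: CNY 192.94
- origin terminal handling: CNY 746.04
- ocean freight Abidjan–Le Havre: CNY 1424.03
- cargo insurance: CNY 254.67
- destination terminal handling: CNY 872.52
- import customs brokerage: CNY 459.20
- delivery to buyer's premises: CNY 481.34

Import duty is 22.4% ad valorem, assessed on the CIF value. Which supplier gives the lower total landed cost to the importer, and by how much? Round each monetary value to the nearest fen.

Supplier A is cheaper by CNY 850.30

Supplier A (CIF):
The CIF price already equals the CIF value: 75110.73
Import duty = 75110.73 × 22.4% = 16824.80
Buyer bears (A): 872.52 + 459.20 + 481.34 = 1813.06
Landed cost (A) = invoice 75110.73 + 1813.06 + duty 16824.80 = 93748.59
Supplier B (EXW):
CIF value = EXW price + inland to port + export clearance + origin terminal + freight + insurance = 72311.73 + 876.01 + 192.94 + 746.04 + 1424.03 + 254.67 = 75805.42
Import duty = 75805.42 × 22.4% = 16980.41
Buyer bears (B): 876.01 + 192.94 + 746.04 + 1424.03 + 254.67 + 872.52 + 459.20 + 481.34 = 5306.75
Landed cost (B) = invoice 72311.73 + 5306.75 + duty 16980.41 = 94598.89
Difference = |93748.59 − 94598.89| = 850.30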